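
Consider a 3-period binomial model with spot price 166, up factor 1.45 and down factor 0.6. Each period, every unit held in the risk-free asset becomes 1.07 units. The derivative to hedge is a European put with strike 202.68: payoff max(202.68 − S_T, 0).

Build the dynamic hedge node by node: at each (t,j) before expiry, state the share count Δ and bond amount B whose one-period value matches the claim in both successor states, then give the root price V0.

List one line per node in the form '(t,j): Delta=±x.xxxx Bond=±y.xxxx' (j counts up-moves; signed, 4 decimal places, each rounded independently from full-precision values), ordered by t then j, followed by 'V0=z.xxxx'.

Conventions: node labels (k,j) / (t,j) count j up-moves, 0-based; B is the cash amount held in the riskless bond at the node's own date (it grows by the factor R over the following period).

Since d<R<u, set p* = (R−d)/(u−d) = 0.5529; price each node as the discounted p*-expectation of its children.
At maturity the claim pays: V(3,0)=166.8240, V(3,1)=116.0280, V(3,2)=0.0000, V(3,3)=0.0000
(2,0): S=59.7600. Δ = (V_up−V_dn)/(S_up−S_dn) = (116.0280−166.8240)/(86.6520−35.8560) = -1.0000. V = [p*·116.0280 + (1−p*)·166.8240]/1.07 = 129.6606. B = V − Δ·S = 189.4206.
(2,1): S=144.4200. Δ = (V_up−V_dn)/(S_up−S_dn) = (0.0000−116.0280)/(209.4090−86.6520) = -0.9452. V = [p*·0.0000 + (1−p*)·116.0280]/1.07 = 48.4779. B = V − Δ·S = 184.9814.
(2,2): S=349.0150. Δ = (V_up−V_dn)/(S_up−S_dn) = (0.0000−0.0000)/(506.0717−209.4090) = 0.0000. V = [p*·0.0000 + (1−p*)·0.0000]/1.07 = 0.0000. B = V − Δ·S = 0.0000.
(1,0): S=99.6000. Δ = (V_up−V_dn)/(S_up−S_dn) = (48.4779−129.6606)/(144.4200−59.7600) = -0.9589. V = [p*·48.4779 + (1−p*)·129.6606]/1.07 = 79.2255. B = V − Δ·S = 174.7346.
(1,1): S=240.7000. Δ = (V_up−V_dn)/(S_up−S_dn) = (0.0000−48.4779)/(349.0150−144.4200) = -0.2369. V = [p*·0.0000 + (1−p*)·48.4779]/1.07 = 20.2546. B = V − Δ·S = 77.2875.
(0,0): S=166.0000. Δ = (V_up−V_dn)/(S_up−S_dn) = (20.2546−79.2255)/(240.7000−99.6000) = -0.4179. V = [p*·20.2546 + (1−p*)·79.2255]/1.07 = 43.5683. B = V − Δ·S = 112.9458.
Verification: the root portfolio costs Δ(0,0)·S0 + B(0,0) = 43.5683, matching V0.

(0,0): Delta=-0.4179 Bond=112.9458
(1,0): Delta=-0.9589 Bond=174.7346
(1,1): Delta=-0.2369 Bond=77.2875
(2,0): Delta=-1.0000 Bond=189.4206
(2,1): Delta=-0.9452 Bond=184.9814
(2,2): Delta=0.0000 Bond=0.0000
V0=43.5683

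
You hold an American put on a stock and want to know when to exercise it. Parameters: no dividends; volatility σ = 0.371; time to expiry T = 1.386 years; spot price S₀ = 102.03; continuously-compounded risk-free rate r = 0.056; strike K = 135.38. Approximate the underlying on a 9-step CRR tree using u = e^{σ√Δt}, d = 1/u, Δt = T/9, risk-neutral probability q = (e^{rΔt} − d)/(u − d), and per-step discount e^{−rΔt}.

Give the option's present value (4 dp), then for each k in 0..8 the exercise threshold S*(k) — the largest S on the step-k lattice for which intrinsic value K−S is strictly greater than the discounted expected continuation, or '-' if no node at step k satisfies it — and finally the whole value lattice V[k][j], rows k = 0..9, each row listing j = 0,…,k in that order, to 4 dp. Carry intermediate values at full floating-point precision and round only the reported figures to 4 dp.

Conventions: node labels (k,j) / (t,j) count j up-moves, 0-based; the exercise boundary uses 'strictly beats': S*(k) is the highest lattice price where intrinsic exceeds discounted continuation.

price = 36.7680
boundary = - - 76.2552 88.2061 76.2552 88.2061 76.2552 88.2061 102.0300
tree:
36.7680
47.3006 26.5951
59.1248 35.9860 17.4162
69.4566 47.1739 25.1264 9.8027
78.3884 59.1248 35.0828 15.3409 4.2863
86.1102 69.4566 47.1739 23.2795 7.4563 1.1054
92.7857 78.3884 59.1248 33.9767 12.7007 2.2006 0.0000
98.5567 86.1102 69.4566 47.1739 21.0180 4.3806 0.0000 0.0000
103.5459 92.7857 78.3884 59.1248 33.3500 8.7204 0.0000 0.0000 0.0000
107.8590 98.5567 86.1102 69.4566 47.1739 17.3596 0.0000 0.0000 0.0000 0.0000

Δt=0.15400  u=1.15672  d=0.86451  q=0.49331  discount=0.99141
step 9 (expiry): payoffs max(K−S,0) = 107.8590 98.5567 86.1102 69.4566 47.1739 17.3596 0.0000 0.0000 0.0000 0.0000
step 8: (k=8,j=0): S=31.8341, K−S=103.5459, hold=102.3834 ⇒ V=103.5459 exercise | (k=8,j=1): S=42.5943, K−S=92.7857, hold=91.6232 ⇒ V=92.7857 exercise | (k=8,j=2): S=56.9916, K−S=78.3884, hold=77.2259 ⇒ V=78.3884 exercise | (k=8,j=3): S=76.2552, K−S=59.1248, hold=57.9623 ⇒ V=59.1248 exercise | (k=8,j=4): S=102.0300, K−S=33.3500, hold=32.1875 ⇒ V=33.3500 exercise | (k=8,j=5): S=136.5169, K−S=0.0000, hold=8.7204 ⇒ V=8.7204 continue | (k=8,j=6): S=182.6607, K−S=0.0000, hold=0.0000 ⇒ V=0.0000 continue | (k=8,j=7): S=244.4015, K−S=0.0000, hold=0.0000 ⇒ V=0.0000 continue | (k=8,j=8): S=327.0111, K−S=0.0000, hold=0.0000 ⇒ V=0.0000 continue  boundary S*=102.0300
step 7: (k=7,j=0): S=36.8233, K−S=98.5567, hold=97.3942 ⇒ V=98.5567 exercise | (k=7,j=1): S=49.2698, K−S=86.1102, hold=84.9477 ⇒ V=86.1102 exercise | (k=7,j=2): S=65.9234, K−S=69.4566, hold=68.2941 ⇒ V=69.4566 exercise | (k=7,j=3): S=88.2061, K−S=47.1739, hold=46.0114 ⇒ V=47.1739 exercise | (k=7,j=4): S=118.0204, K−S=17.3596, hold=21.0180 ⇒ V=21.0180 continue | (k=7,j=5): S=157.9123, K−S=0.0000, hold=4.3806 ⇒ V=4.3806 continue | (k=7,j=6): S=211.2879, K−S=0.0000, hold=0.0000 ⇒ V=0.0000 continue | (k=7,j=7): S=282.7048, K−S=0.0000, hold=0.0000 ⇒ V=0.0000 continue  boundary S*=88.2061
step 6: (k=6,j=0): S=42.5943, K−S=92.7857, hold=91.6232 ⇒ V=92.7857 exercise | (k=6,j=1): S=56.9916, K−S=78.3884, hold=77.2259 ⇒ V=78.3884 exercise | (k=6,j=2): S=76.2552, K−S=59.1248, hold=57.9623 ⇒ V=59.1248 exercise | (k=6,j=3): S=102.0300, K−S=33.3500, hold=33.9767 ⇒ V=33.9767 continue | (k=6,j=4): S=136.5169, K−S=0.0000, hold=12.7007 ⇒ V=12.7007 continue | (k=6,j=5): S=182.6607, K−S=0.0000, hold=2.2006 ⇒ V=2.2006 continue | (k=6,j=6): S=244.4015, K−S=0.0000, hold=0.0000 ⇒ V=0.0000 continue  boundary S*=76.2552
step 5: (k=5,j=0): S=49.2698, K−S=86.1102, hold=84.9477 ⇒ V=86.1102 exercise | (k=5,j=1): S=65.9234, K−S=69.4566, hold=68.2941 ⇒ V=69.4566 exercise | (k=5,j=2): S=88.2061, K−S=47.1739, hold=46.3179 ⇒ V=47.1739 exercise | (k=5,j=3): S=118.0204, K−S=17.3596, hold=23.2795 ⇒ V=23.2795 continue | (k=5,j=4): S=157.9123, K−S=0.0000, hold=7.4563 ⇒ V=7.4563 continue | (k=5,j=5): S=211.2879, K−S=0.0000, hold=1.1054 ⇒ V=1.1054 continue  boundary S*=88.2061
step 4: (k=4,j=0): S=56.9916, K−S=78.3884, hold=77.2259 ⇒ V=78.3884 exercise | (k=4,j=1): S=76.2552, K−S=59.1248, hold=57.9623 ⇒ V=59.1248 exercise | (k=4,j=2): S=102.0300, K−S=33.3500, hold=35.0828 ⇒ V=35.0828 continue | (k=4,j=3): S=136.5169, K−S=0.0000, hold=15.3409 ⇒ V=15.3409 continue | (k=4,j=4): S=182.6607, K−S=0.0000, hold=4.2863 ⇒ V=4.2863 continue  boundary S*=76.2552
step 3: (k=3,j=0): S=65.9234, K−S=69.4566, hold=68.2941 ⇒ V=69.4566 exercise | (k=3,j=1): S=88.2061, K−S=47.1739, hold=46.8589 ⇒ V=47.1739 exercise | (k=3,j=2): S=118.0204, K−S=17.3596, hold=25.1264 ⇒ V=25.1264 continue | (k=3,j=3): S=157.9123, K−S=0.0000, hold=9.8027 ⇒ V=9.8027 continue  boundary S*=88.2061
step 2: (k=2,j=0): S=76.2552, K−S=59.1248, hold=57.9623 ⇒ V=59.1248 exercise | (k=2,j=1): S=102.0300, K−S=33.3500, hold=35.9860 ⇒ V=35.9860 continue | (k=2,j=2): S=136.5169, K−S=0.0000, hold=17.4162 ⇒ V=17.4162 continue  boundary S*=76.2552
step 1: (k=1,j=0): S=88.2061, K−S=47.1739, hold=47.3006 ⇒ V=47.3006 continue | (k=1,j=1): S=118.0204, K−S=17.3596, hold=26.5951 ⇒ V=26.5951 continue  boundary S*=-
step 0: (k=0,j=0): S=102.0300, K−S=33.3500, hold=36.7680 ⇒ V=36.7680 continue  boundary S*=-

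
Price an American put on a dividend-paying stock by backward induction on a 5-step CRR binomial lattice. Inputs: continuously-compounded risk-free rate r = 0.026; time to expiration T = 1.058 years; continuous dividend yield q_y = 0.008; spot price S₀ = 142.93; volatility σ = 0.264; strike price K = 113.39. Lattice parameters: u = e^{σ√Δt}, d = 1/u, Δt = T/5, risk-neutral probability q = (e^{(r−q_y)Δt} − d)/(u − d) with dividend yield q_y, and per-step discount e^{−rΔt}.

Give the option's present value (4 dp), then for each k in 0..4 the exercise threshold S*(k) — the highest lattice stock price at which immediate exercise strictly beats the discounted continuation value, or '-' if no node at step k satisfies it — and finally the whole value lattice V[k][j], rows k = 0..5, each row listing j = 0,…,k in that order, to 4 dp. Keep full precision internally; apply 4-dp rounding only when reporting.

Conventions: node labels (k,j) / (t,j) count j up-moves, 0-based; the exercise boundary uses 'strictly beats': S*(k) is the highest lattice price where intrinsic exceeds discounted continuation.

price = 3.6153
boundary = - - - - 87.9347
tree:
3.6153
6.1509 0.9677
10.2345 1.8907 0.0000
16.5123 3.6940 0.0000 0.0000
25.4553 7.2172 0.0000 0.0000 0.0000
35.5111 14.1010 0.0000 0.0000 0.0000 0.0000

Δt=0.21160, u=1.12912, d=0.88564, q=0.48535, disc=e^(-rΔt)=0.99451
k=5 terminal: V=max(K-S,0) → 35.5111 14.1010 0.0000 0.0000 0.0000 0.0000
k=4: j=0 S=87.9347 intr=25.4553 cont=24.9819 V=25.4553[EX]; j=1 S=112.1094 intr=1.2806 cont=7.2172 V=7.2172[hold]; j=2 S=142.9300 intr=0.0000 cont=0.0000 V=0.0000[hold]; j=3 S=182.2237 intr=0.0000 cont=0.0000 V=0.0000[hold]; j=4 S=232.3198 intr=0.0000 cont=0.0000 V=0.0000[hold]  S*(4)=87.9347
k=3: j=0 S=99.2890 intr=14.1010 cont=16.5123 V=16.5123[hold]; j=1 S=126.5851 intr=0.0000 cont=3.6940 V=3.6940[hold]; j=2 S=161.3854 intr=0.0000 cont=0.0000 V=0.0000[hold]; j=3 S=205.7527 intr=0.0000 cont=0.0000 V=0.0000[hold]  S*(3)=-
k=2: j=0 S=112.1094 intr=1.2806 cont=10.2345 V=10.2345[hold]; j=1 S=142.9300 intr=0.0000 cont=1.8907 V=1.8907[hold]; j=2 S=182.2237 intr=0.0000 cont=0.0000 V=0.0000[hold]  S*(2)=-
k=1: j=0 S=126.5851 intr=0.0000 cont=6.1509 V=6.1509[hold]; j=1 S=161.3854 intr=0.0000 cont=0.9677 V=0.9677[hold]  S*(1)=-
k=0: j=0 S=142.9300 intr=0.0000 cont=3.6153 V=3.6153[hold]  S*(0)=-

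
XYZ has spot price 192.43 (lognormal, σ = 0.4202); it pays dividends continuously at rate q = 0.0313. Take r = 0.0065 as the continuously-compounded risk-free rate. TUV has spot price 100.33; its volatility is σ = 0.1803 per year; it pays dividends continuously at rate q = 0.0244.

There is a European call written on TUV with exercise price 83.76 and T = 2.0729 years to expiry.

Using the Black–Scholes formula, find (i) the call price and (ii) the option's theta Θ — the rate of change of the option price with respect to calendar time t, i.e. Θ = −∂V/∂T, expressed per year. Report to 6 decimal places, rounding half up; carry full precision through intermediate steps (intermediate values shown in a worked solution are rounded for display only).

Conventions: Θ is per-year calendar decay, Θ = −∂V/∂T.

σ√T = 0.1803·√2.0729 = 0.259588
d₁ = (ln(S/K) + (r−q+σ²/2)T) / (σ√T) = (ln(100.33/83.76) + (0.0065−0.0244+0.1803²/2)·2.0729) / 0.259588 = (0.180509 − 0.003412) / 0.259588 = 0.682224
d₂ = d₁ − σ√T = 0.682224 − 0.259588 = 0.422636
e^{−rT} = 0.986617
e^{−qT} = 0.950679
N(d₁) = 0.752451,  N(d₂) = 0.663720
Call price V = S·e^{−qT}·N(d₁) − K·e^{−rT}·N(d₂) = 71.770035 − 54.849117 = 16.920919
φ(d₁) = (1/√(2π))·e^{−d₁²/2} = 0.316114
Θ = −S·e^{−qT}·φ(d₁)·σ/(2√T) + q·S·e^{−qT}·N(d₁) − r·K·e^{−rT}·N(d₂) = −1.887924 + 1.751189 − 0.356519 = -0.493255

price = 16.920919
Θ = -0.493255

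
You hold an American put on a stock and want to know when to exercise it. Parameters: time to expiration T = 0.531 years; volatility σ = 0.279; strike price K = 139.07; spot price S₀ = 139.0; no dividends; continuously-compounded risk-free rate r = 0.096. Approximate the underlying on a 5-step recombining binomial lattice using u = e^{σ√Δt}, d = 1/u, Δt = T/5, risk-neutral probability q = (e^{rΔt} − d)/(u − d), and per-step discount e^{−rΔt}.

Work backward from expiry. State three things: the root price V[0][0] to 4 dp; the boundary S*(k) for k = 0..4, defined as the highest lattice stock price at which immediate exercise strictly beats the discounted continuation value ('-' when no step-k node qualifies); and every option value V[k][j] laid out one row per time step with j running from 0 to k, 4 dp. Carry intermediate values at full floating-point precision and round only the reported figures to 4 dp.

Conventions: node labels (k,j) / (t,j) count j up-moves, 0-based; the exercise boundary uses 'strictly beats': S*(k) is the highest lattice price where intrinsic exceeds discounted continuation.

price = 9.0196
boundary = - - 115.8888 105.8168 115.8888
tree:
9.0196
14.7579 4.1765
23.1812 7.6777 1.1959
33.2532 13.6659 2.5902 0.0000
42.4498 23.1812 5.6100 0.0000 0.0000
50.8471 33.2532 12.1506 0.0000 0.0000 0.0000

params: Δt=0.10620 u=1.09518 d=0.91309 q=0.53356 e^(-rΔt)=0.98986
t_5 payoffs: 50.8471 33.2532 12.1506 0.0000 0.0000 0.0000
t_4: node(4,0) S=96.6202 payoff=42.4498 vs cont=41.0391 → 42.4498 [stop]  node(4,1) S=115.8888 payoff=23.1812 vs cont=21.7706 → 23.1812 [stop]  node(4,2) S=139.0000 payoff=0.0700 vs cont=5.6100 → 5.6100 [wait]  node(4,3) S=166.7202 payoff=0.0000 vs cont=0.0000 → 0.0000 [wait]  node(4,4) S=199.9685 payoff=0.0000 vs cont=0.0000 → 0.0000 [wait]  ⇒ S*(4)=115.8888
t_3: node(3,0) S=105.8168 payoff=33.2532 vs cont=31.8425 → 33.2532 [stop]  node(3,1) S=126.9194 payoff=12.1506 vs cont=13.6659 → 13.6659 [wait]  node(3,2) S=152.2304 payoff=0.0000 vs cont=2.5902 → 2.5902 [wait]  node(3,3) S=182.5891 payoff=0.0000 vs cont=0.0000 → 0.0000 [wait]  ⇒ S*(3)=105.8168
t_2: node(2,0) S=115.8888 payoff=23.1812 vs cont=22.5709 → 23.1812 [stop]  node(2,1) S=139.0000 payoff=0.0700 vs cont=7.6777 → 7.6777 [wait]  node(2,2) S=166.7202 payoff=0.0000 vs cont=1.1959 → 1.1959 [wait]  ⇒ S*(2)=115.8888
t_1: node(1,0) S=126.9194 payoff=12.1506 vs cont=14.7579 → 14.7579 [wait]  node(1,1) S=152.2304 payoff=0.0000 vs cont=4.1765 → 4.1765 [wait]  ⇒ S*(1)=-
t_0: node(0,0) S=139.0000 payoff=0.0700 vs cont=9.0196 → 9.0196 [wait]  ⇒ S*(0)=-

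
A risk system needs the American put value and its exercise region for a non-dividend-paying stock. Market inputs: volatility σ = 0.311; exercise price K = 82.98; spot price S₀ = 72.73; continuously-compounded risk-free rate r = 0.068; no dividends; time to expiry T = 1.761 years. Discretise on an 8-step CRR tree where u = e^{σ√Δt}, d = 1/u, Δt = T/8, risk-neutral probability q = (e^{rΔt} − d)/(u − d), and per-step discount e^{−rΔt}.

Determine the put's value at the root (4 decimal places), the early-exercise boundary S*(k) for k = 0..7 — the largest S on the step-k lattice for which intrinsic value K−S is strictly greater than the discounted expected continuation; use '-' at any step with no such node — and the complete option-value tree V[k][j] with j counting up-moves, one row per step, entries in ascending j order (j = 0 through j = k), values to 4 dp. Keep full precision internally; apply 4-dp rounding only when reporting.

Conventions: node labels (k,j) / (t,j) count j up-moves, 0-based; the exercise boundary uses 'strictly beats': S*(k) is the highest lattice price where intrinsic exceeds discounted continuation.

Δt=0.22012  u=1.15710  d=0.86423  q=0.51508  discount=0.98514
step 8 (expiry): payoffs max(K−S,0) = 60.3461 52.6762 42.4071 28.6581 10.2500 0.0000 0.0000 0.0000 0.0000
step 7: (k=7,j=0): S=26.1895, K−S=56.7905, hold=55.5576 ⇒ V=56.7905 exercise | (k=7,j=1): S=35.0644, K−S=47.9156, hold=46.6827 ⇒ V=47.9156 exercise | (k=7,j=2): S=46.9467, K−S=36.0333, hold=34.8004 ⇒ V=36.0333 exercise | (k=7,j=3): S=62.8556, K−S=20.1244, hold=18.8915 ⇒ V=20.1244 exercise | (k=7,j=4): S=84.1556, K−S=0.0000, hold=4.8966 ⇒ V=4.8966 continue | (k=7,j=5): S=112.6735, K−S=0.0000, hold=0.0000 ⇒ V=0.0000 continue | (k=7,j=6): S=150.8553, K−S=0.0000, hold=0.0000 ⇒ V=0.0000 continue | (k=7,j=7): S=201.9757, K−S=0.0000, hold=0.0000 ⇒ V=0.0000 continue  boundary S*=62.8556
step 6: (k=6,j=0): S=30.3038, K−S=52.6762, hold=51.4433 ⇒ V=52.6762 exercise | (k=6,j=1): S=40.5729, K−S=42.4071, hold=41.1743 ⇒ V=42.4071 exercise | (k=6,j=2): S=54.3219, K−S=28.6581, hold=27.4253 ⇒ V=28.6581 exercise | (k=6,j=3): S=72.7300, K−S=10.2500, hold=12.0984 ⇒ V=12.0984 continue | (k=6,j=4): S=97.3761, K−S=0.0000, hold=2.3392 ⇒ V=2.3392 continue | (k=6,j=5): S=130.3740, K−S=0.0000, hold=0.0000 ⇒ V=0.0000 continue | (k=6,j=6): S=174.5540, K−S=0.0000, hold=0.0000 ⇒ V=0.0000 continue  boundary S*=54.3219
step 5: (k=5,j=0): S=35.0644, K−S=47.9156, hold=46.6827 ⇒ V=47.9156 exercise | (k=5,j=1): S=46.9467, K−S=36.0333, hold=34.8004 ⇒ V=36.0333 exercise | (k=5,j=2): S=62.8556, K−S=20.1244, hold=19.8294 ⇒ V=20.1244 exercise | (k=5,j=3): S=84.1556, K−S=0.0000, hold=6.9665 ⇒ V=6.9665 continue | (k=5,j=4): S=112.6735, K−S=0.0000, hold=1.1174 ⇒ V=1.1174 continue | (k=5,j=5): S=150.8553, K−S=0.0000, hold=0.0000 ⇒ V=0.0000 continue  boundary S*=62.8556
step 4: (k=4,j=0): S=40.5729, K−S=42.4071, hold=41.1743 ⇒ V=42.4071 exercise | (k=4,j=1): S=54.3219, K−S=28.6581, hold=27.4253 ⇒ V=28.6581 exercise | (k=4,j=2): S=72.7300, K−S=10.2500, hold=13.1487 ⇒ V=13.1487 continue | (k=4,j=3): S=97.3761, K−S=0.0000, hold=3.8950 ⇒ V=3.8950 continue | (k=4,j=4): S=130.3740, K−S=0.0000, hold=0.5338 ⇒ V=0.5338 continue  boundary S*=54.3219
step 3: (k=3,j=0): S=46.9467, K−S=36.0333, hold=34.8004 ⇒ V=36.0333 exercise | (k=3,j=1): S=62.8556, K−S=20.1244, hold=20.3624 ⇒ V=20.3624 continue | (k=3,j=2): S=84.1556, K−S=0.0000, hold=8.2578 ⇒ V=8.2578 continue | (k=3,j=3): S=112.6735, K−S=0.0000, hold=2.1316 ⇒ V=2.1316 continue  boundary S*=46.9467
step 2: (k=2,j=0): S=54.3219, K−S=28.6581, hold=27.5461 ⇒ V=28.6581 exercise | (k=2,j=1): S=72.7300, K−S=10.2500, hold=13.9176 ⇒ V=13.9176 continue | (k=2,j=2): S=97.3761, K−S=0.0000, hold=5.0265 ⇒ V=5.0265 continue  boundary S*=54.3219
step 1: (k=1,j=0): S=62.8556, K−S=20.1244, hold=20.7526 ⇒ V=20.7526 continue | (k=1,j=1): S=84.1556, K−S=0.0000, hold=9.1992 ⇒ V=9.1992 continue  boundary S*=-
step 0: (k=0,j=0): S=72.7300, K−S=10.2500, hold=14.5818 ⇒ V=14.5818 continue  boundary S*=-

price = 14.5818
boundary = - - 54.3219 46.9467 54.3219 62.8556 54.3219 62.8556
tree:
14.5818
20.7526 9.1992
28.6581 13.9176 5.0265
36.0333 20.3624 8.2578 2.1316
42.4071 28.6581 13.1487 3.8950 0.5338
47.9156 36.0333 20.1244 6.9665 1.1174 0.0000
52.6762 42.4071 28.6581 12.0984 2.3392 0.0000 0.0000
56.7905 47.9156 36.0333 20.1244 4.8966 0.0000 0.0000 0.0000
60.3461 52.6762 42.4071 28.6581 10.2500 0.0000 0.0000 0.0000 0.0000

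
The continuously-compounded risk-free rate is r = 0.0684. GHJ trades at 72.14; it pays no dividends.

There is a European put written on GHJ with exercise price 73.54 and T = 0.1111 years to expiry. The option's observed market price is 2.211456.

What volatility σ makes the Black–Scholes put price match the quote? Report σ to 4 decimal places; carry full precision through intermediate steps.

At σ = 0.1822 the Black–Scholes value reproduces the quote:
σ√T = 0.1822·√0.1111 = 0.060730
d₁ = (ln(S/K) + (r+σ²/2)T) / (σ√T) = (ln(72.14/73.54) + (0.0684+0.1822²/2)·0.1111) / 0.060730 = (-0.019221 + 0.009443) / 0.060730 = -0.160998
d₂ = d₁ − σ√T = -0.160998 − 0.060730 = -0.221729
e^{−rT} = 0.992430
N(−d₁) = 0.563953,  N(−d₂) = 0.587737
V = K·e^{−rT}·N(−d₂) − S·N(−d₁) = 42.894999 − 40.683543 = 2.211456 (equal to the quote); since ∂V/∂σ > 0 for all σ, the implied volatility is unique

sigma = 0.1822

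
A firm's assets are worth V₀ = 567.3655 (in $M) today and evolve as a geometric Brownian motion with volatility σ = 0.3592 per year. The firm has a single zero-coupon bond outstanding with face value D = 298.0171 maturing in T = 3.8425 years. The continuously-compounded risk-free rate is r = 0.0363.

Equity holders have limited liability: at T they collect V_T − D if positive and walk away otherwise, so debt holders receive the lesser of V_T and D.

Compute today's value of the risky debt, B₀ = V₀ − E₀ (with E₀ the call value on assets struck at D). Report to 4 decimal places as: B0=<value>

Work the structural quantities from V₀ = 567.3655 against face 298.0171:
d₁ = [ln(V₀/D) + (r + σ²/2)T] / (σ√T)
   = [ln(567.3655/298.0171) + (0.0363 + 0.5·0.3592²)·3.8425] / (0.3592·√3.8425)
   = [0.643853 + 0.387371] / 0.704114 = 1.464569
d₂ = d₁ − σ√T = 1.464569 − 0.704114 = 0.760454
N(d₁) = 0.928481,  N(d₂) = 0.776509,  e^(−rT) = 0.869808
E₀ = V₀·N(d₁) − D·e^(−rT)·N(d₂)
   = 567.3655·0.928481 − 298.0171·0.869808·0.776509 = 325.503203
B₀ = V₀ − E₀ = 567.3655 − 325.503203 = 241.862297

B0=241.8623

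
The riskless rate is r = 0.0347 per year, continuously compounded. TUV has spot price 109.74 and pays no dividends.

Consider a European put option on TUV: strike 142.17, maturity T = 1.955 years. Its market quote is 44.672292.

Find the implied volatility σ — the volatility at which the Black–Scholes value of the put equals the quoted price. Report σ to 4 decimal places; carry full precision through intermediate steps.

sigma = 0.4802

At σ = 0.4802 the Black–Scholes value reproduces the quote:
σ√T = 0.4802·√1.955 = 0.671422
d₁ = (ln(S/K) + (r+σ²/2)T) / (σ√T) = (ln(109.74/142.17) + (0.0347+0.4802²/2)·1.955) / 0.671422 = (-0.258910 + 0.293242) / 0.671422 = 0.051134
d₂ = d₁ − σ√T = 0.051134 − 0.671422 = -0.620288
e^{−rT} = 0.934411
N(−d₁) = 0.479609,  N(−d₂) = 0.732466
V = K·e^{−rT}·N(−d₂) − S·N(−d₁) = 97.304616 − 52.632324 = 44.672292 (matching the quote); vega is positive throughout, so no other σ reproduces this price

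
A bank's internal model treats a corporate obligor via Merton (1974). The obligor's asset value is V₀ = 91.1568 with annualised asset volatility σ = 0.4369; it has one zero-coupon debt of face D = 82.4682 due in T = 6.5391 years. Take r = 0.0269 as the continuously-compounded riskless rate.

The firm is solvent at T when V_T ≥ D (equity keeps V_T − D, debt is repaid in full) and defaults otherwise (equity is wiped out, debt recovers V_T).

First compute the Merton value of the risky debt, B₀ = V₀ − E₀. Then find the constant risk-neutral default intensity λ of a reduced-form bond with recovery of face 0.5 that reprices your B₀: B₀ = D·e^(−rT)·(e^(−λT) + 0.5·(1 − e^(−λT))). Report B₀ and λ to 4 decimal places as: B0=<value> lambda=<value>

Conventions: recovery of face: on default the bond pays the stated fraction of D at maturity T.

Apply the equity-as-call identities (strike 82.4682, horizon 6.5391 years):
d₁ = [ln(V₀/D) + (r + σ²/2)T] / (σ√T)
   = [ln(91.1568/82.4682) + (0.0269 + 0.5·0.4369²)·6.5391] / (0.4369·√6.5391)
   = [0.100168 + 0.799999] / 1.117226 = 0.805716
d₂ = d₁ − σ√T = 0.805716 − 1.117226 = -0.311510
N(d₁) = 0.789797,  N(d₂) = 0.377707,  e^(−rT) = 0.838700
E₀ = V₀·N(d₁) − D·e^(−rT)·N(d₂)
   = 91.1568·0.789797 − 82.4682·0.838700·0.377707 = 45.870852
B₀ = V₀ − E₀ = 91.1568 − 45.870852 = 45.285948
e^(−λT) = (B₀·e^(rT)/D − 0.5)/(1 − 0.5) = (45.2859·1.192321/82.4682 − 0.5)/0.5 = 0.30948238
λ = −ln(0.30948238)/6.5391 = 0.179360

B0=45.2859 lambda=0.1794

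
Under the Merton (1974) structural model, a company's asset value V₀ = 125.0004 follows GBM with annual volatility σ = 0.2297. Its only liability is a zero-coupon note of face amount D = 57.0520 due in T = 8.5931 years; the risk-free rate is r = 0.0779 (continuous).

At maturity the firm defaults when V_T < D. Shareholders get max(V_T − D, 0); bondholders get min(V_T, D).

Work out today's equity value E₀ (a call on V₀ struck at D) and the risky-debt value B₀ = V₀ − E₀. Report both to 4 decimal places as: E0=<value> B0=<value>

Apply the equity-as-call identities (strike 57.0520, horizon 8.5931 years):
d₁ = [ln(V₀/D) + (r + σ²/2)T] / (σ√T)
   = [ln(125.0004/57.0520) + (0.0779 + 0.5·0.2297²)·8.5931] / (0.2297·√8.5931)
   = [0.784354 + 0.896097] / 0.673342 = 2.495686
d₂ = d₁ − σ√T = 2.495686 − 0.673342 = 1.822344
N(d₁) = 0.993714,  N(d₂) = 0.965799,  e^(−rT) = 0.512014
E₀ = V₀·N(d₁) − D·e^(−rT)·N(d₂)
   = 125.0004·0.993714 − 57.0520·0.512014·0.965799 = 96.002313
B₀ = V₀ − E₀ = 125.0004 − 96.002313 = 28.998087

E0=96.0023 B0=28.9981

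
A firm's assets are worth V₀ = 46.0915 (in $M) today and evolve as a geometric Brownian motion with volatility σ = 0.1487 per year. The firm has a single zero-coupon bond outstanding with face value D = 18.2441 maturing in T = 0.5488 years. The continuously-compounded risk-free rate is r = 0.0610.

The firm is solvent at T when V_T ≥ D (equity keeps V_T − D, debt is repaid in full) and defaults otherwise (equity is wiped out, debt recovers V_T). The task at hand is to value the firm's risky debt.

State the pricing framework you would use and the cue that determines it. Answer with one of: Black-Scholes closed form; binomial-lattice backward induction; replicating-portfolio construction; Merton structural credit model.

Key observation: a levered firm with one bullet debt due at 0.5488 years is the canonical structural-credit setup: equity is a call on the firm's assets struck at the face value.

framework: Merton structural credit model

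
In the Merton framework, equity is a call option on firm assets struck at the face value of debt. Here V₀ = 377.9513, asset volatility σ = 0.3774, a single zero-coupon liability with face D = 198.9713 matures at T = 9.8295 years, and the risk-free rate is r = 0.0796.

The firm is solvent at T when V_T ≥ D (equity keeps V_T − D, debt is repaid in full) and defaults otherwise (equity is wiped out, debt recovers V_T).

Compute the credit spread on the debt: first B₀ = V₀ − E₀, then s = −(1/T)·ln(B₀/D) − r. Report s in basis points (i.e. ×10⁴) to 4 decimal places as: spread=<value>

With assets at 377.9513 and a single debt payment of 198.9713 at 9.8295 years:
d₁ = [ln(V₀/D) + (r + σ²/2)T] / (σ√T)
   = [ln(377.9513/198.9713) + (0.0796 + 0.5·0.3774²)·9.8295] / (0.3774·√9.8295)
   = [0.641605 + 1.482440] / 1.183226 = 1.795130
d₂ = d₁ − σ√T = 1.795130 − 1.183226 = 0.611905
N(d₁) = 0.963684,  N(d₂) = 0.729700,  e^(−rT) = 0.457294
E₀ = V₀·N(d₁) − D·e^(−rT)·N(d₂)
   = 377.9513·0.963684 − 198.9713·0.457294·0.729700 = 297.831224
B₀ = V₀ − E₀ = 377.9513 − 297.831224 = 80.120076
spread = −(1/T)·ln(B₀/D) − r = −(1/9.8295)·ln(80.120076/198.9713) − 0.0796 = 0.01294124
in basis points: 0.01294124 × 10⁴ = 129.4124 bp

spread=129.4124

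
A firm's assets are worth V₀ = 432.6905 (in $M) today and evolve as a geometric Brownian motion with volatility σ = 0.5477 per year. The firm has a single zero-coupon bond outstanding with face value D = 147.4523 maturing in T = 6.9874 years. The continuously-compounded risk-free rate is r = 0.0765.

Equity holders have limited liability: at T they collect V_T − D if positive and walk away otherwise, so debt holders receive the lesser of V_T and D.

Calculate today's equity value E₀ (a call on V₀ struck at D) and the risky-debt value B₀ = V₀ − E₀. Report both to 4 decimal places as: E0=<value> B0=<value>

Equity is a call on the firm's assets struck at D = 147.4523:
d₁ = [ln(V₀/D) + (r + σ²/2)T] / (σ√T)
   = [ln(432.6905/147.4523) + (0.0765 + 0.5·0.5477²)·6.9874] / (0.5477·√6.9874)
   = [1.076518 + 1.582560] / 1.447773 = 1.836667
d₂ = d₁ − σ√T = 1.836667 − 1.447773 = 0.388894
N(d₁) = 0.966870,  N(d₂) = 0.651323,  e^(−rT) = 0.585941
E₀ = V₀·N(d₁) − D·e^(−rT)·N(d₂)
   = 432.6905·0.966870 − 147.4523·0.585941·0.651323 = 362.082461
B₀ = V₀ − E₀ = 432.6905 − 362.082461 = 70.608039

E0=362.0825 B0=70.6080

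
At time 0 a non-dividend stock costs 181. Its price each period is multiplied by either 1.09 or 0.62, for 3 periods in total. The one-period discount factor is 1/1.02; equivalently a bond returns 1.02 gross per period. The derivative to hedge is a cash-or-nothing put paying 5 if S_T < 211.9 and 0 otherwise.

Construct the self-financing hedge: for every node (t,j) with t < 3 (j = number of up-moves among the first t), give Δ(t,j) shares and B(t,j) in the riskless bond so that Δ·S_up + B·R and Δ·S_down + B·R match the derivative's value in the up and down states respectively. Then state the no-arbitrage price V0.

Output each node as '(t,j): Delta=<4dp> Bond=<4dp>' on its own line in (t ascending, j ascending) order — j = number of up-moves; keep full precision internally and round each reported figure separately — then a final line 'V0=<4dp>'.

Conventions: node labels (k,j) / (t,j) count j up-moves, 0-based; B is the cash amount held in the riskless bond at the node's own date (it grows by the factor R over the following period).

(0,0): Delta=-0.0409 Bond=9.2134
(1,0): Delta=0.0000 Bond=4.8058
(1,1): Delta=-0.0450 Bond=10.2013
(2,0): Delta=0.0000 Bond=4.9020
(2,1): Delta=0.0000 Bond=4.9020
(2,2): Delta=-0.0495 Bond=11.3684
V0=1.8072

Risk-neutral probability p* = (R−d)/(u−d) = (1.02−0.62)/(1.09−0.62) = 0.8511.
At maturity the claim pays: V(3,0)=5.0000, V(3,1)=5.0000, V(3,2)=5.0000, V(3,3)=0.0000
  t=2,j=0: stock 69.5764 → up 75.8383 (V=5.0000), down 43.1374 (V=5.0000). Price 4.9020; hedge Δ=0.0000, bond B=4.9020.
  t=2,j=1: stock 122.3198 → up 133.3286 (V=5.0000), down 75.8383 (V=5.0000). Price 4.9020; hedge Δ=0.0000, bond B=4.9020.
  t=2,j=2: stock 215.0461 → up 234.4002 (V=0.0000), down 133.3286 (V=5.0000). Price 0.7301; hedge Δ=-0.0495, bond B=11.3684.
  t=1,j=0: stock 112.2200 → up 122.3198 (V=4.9020), down 69.5764 (V=4.9020). Price 4.8058; hedge Δ=0.0000, bond B=4.8058.
  t=1,j=1: stock 197.2900 → up 215.0461 (V=0.7301), down 122.3198 (V=4.9020). Price 1.3249; hedge Δ=-0.0450, bond B=10.2013.
  t=0,j=0: stock 181.0000 → up 197.2900 (V=1.3249), down 112.2200 (V=4.8058). Price 1.8072; hedge Δ=-0.0409, bond B=9.2134.
Sanity check at the root: Δ(0,0)·S0 + B(0,0) reproduces V0 = 1.8072.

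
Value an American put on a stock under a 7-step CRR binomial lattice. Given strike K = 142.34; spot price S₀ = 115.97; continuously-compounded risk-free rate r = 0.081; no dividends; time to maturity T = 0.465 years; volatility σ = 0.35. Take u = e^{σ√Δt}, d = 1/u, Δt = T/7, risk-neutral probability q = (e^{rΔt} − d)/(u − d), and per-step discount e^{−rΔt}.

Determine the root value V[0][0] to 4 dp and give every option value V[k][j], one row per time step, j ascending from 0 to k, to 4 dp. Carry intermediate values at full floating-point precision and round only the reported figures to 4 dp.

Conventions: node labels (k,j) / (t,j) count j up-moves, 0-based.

price = 27.4758
tree:
27.4758
36.3735 19.1273
45.5140 26.9086 11.7741
53.8661 36.3735 18.0032 5.8501
61.4978 45.5140 26.3700 10.0696 1.8147
68.4712 53.8661 36.3735 16.7355 3.7033 0.0000
74.8430 61.4978 45.5140 26.3700 7.5573 0.0000 0.0000
80.6652 68.4712 53.8661 36.3735 15.4222 0.0000 0.0000 0.0000

Δt=0.06643  u=1.09440  d=0.91374  q=0.50733  discount=0.99463
step 7 (expiry): payoffs max(K−S,0) = 80.6652 68.4712 53.8661 36.3735 15.4222 0.0000 0.0000 0.0000
k=6: (k=6,j=0): S=67.4970, K−S=74.8430, hold=74.0792 ⇒ V=74.8430 exercise | (k=6,j=1): S=80.8422, K−S=61.4978, hold=60.7340 ⇒ V=61.4978 exercise | (k=6,j=2): S=96.8260, K−S=45.5140, hold=44.7502 ⇒ V=45.5140 exercise | (k=6,j=3): S=115.9700, K−S=26.3700, hold=25.6062 ⇒ V=26.3700 exercise | (k=6,j=4): S=138.8991, K−S=3.4409, hold=7.5573 ⇒ V=7.5573 continue | (k=6,j=5): S=166.3616, K−S=0.0000, hold=0.0000 ⇒ V=0.0000 continue | (k=6,j=6): S=199.2539, K−S=0.0000, hold=0.0000 ⇒ V=0.0000 continue
k=5: (k=5,j=0): S=73.8688, K−S=68.4712, hold=67.7073 ⇒ V=68.4712 exercise | (k=5,j=1): S=88.4739, K−S=53.8661, hold=53.1023 ⇒ V=53.8661 exercise | (k=5,j=2): S=105.9665, K−S=36.3735, hold=35.6096 ⇒ V=36.3735 exercise | (k=5,j=3): S=126.9178, K−S=15.4222, hold=16.7355 ⇒ V=16.7355 continue | (k=5,j=4): S=152.0114, K−S=0.0000, hold=3.7033 ⇒ V=3.7033 continue | (k=5,j=5): S=182.0665, K−S=0.0000, hold=0.0000 ⇒ V=0.0000 continue
k=4: (k=4,j=0): S=80.8422, K−S=61.4978, hold=60.7340 ⇒ V=61.4978 exercise | (k=4,j=1): S=96.8260, K−S=45.5140, hold=44.7502 ⇒ V=45.5140 exercise | (k=4,j=2): S=115.9700, K−S=26.3700, hold=26.2689 ⇒ V=26.3700 exercise | (k=4,j=3): S=138.8991, K−S=3.4409, hold=10.0696 ⇒ V=10.0696 continue | (k=4,j=4): S=166.3616, K−S=0.0000, hold=1.8147 ⇒ V=1.8147 continue
k=3: (k=3,j=0): S=88.4739, K−S=53.8661, hold=53.1023 ⇒ V=53.8661 exercise | (k=3,j=1): S=105.9665, K−S=36.3735, hold=35.6096 ⇒ V=36.3735 exercise | (k=3,j=2): S=126.9178, K−S=15.4222, hold=18.0032 ⇒ V=18.0032 continue | (k=3,j=3): S=152.0114, K−S=0.0000, hold=5.8501 ⇒ V=5.8501 continue
k=2: (k=2,j=0): S=96.8260, K−S=45.5140, hold=44.7502 ⇒ V=45.5140 exercise | (k=2,j=1): S=115.9700, K−S=26.3700, hold=26.9086 ⇒ V=26.9086 continue | (k=2,j=2): S=138.8991, K−S=3.4409, hold=11.7741 ⇒ V=11.7741 continue
k=1: (k=1,j=0): S=105.9665, K−S=36.3735, hold=35.8814 ⇒ V=36.3735 exercise | (k=1,j=1): S=126.9178, K−S=15.4222, hold=19.1273 ⇒ V=19.1273 continue
k=0: (k=0,j=0): S=115.9700, K−S=26.3700, hold=27.4758 ⇒ V=27.4758 continue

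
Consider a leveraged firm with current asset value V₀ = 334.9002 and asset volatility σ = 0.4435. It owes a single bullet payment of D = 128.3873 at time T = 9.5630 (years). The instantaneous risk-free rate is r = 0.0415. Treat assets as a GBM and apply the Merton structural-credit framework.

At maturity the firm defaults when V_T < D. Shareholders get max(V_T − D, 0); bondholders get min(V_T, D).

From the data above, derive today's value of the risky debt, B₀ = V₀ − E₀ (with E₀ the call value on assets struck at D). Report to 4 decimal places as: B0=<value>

Apply the equity-as-call identities (strike 128.3873, horizon 9.5630 years):
d₁ = [ln(V₀/D) + (r + σ²/2)T] / (σ√T)
   = [ln(334.9002/128.3873) + (0.0415 + 0.5·0.4435²)·9.5630] / (0.4435·√9.5630)
   = [0.958781 + 1.337348] / 1.371484 = 1.674194
d₂ = d₁ − σ√T = 1.674194 − 1.371484 = 0.302710
N(d₁) = 0.952954,  N(d₂) = 0.618944,  e^(−rT) = 0.672425
E₀ = V₀·N(d₁) − D·e^(−rT)·N(d₂)
   = 334.9002·0.952954 − 128.3873·0.672425·0.618944 = 265.710392
B₀ = V₀ − E₀ = 334.9002 − 265.710392 = 69.189808

B0=69.1898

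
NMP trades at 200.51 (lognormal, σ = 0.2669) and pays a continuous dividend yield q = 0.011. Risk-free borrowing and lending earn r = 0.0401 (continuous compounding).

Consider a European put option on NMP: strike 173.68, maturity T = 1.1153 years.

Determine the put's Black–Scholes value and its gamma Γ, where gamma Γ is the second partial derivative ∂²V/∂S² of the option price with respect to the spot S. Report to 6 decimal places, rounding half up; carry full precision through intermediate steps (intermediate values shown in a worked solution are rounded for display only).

price = 8.236051
Γ = 0.005201

σ√T = 0.2669·√1.1153 = 0.281867
d₁ = (ln(S/K) + (r−q+σ²/2)T) / (σ√T) = (ln(200.51/173.68) + (0.0401−0.011+0.2669²/2)·1.1153) / 0.281867 = (0.143650 + 0.072180) / 0.281867 = 0.765713
d₂ = d₁ − σ√T = 0.765713 − 0.281867 = 0.483846
e^{−rT} = 0.956262
e^{−qT} = 0.987807
N(−d₁) = 0.221924,  N(−d₂) = 0.314248
Put price V = K·e^{−rT}·N(−d₂) − S·e^{−qT}·N(−d₁) = 52.191354 − 43.955303 = 8.236051
φ(d₁) = (1/√(2π))·e^{−d₁²/2} = 0.297573
Γ = e^{−qT}·φ(d₁) / (S·σ·√T) = 0.005201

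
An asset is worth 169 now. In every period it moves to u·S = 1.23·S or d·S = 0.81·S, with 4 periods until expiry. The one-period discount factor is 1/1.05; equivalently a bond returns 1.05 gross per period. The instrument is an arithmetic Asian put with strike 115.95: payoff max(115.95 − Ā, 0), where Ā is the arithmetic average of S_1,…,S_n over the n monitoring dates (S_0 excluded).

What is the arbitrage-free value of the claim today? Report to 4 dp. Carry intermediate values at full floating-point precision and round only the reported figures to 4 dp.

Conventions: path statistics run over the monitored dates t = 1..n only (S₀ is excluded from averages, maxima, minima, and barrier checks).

No-arbitrage gives p* = (R−d)/(u−d) = 0.5714: enumerate every path, weight its payoff by its p*-probability, and discount by R^4.
Enumerate all 2^4 = 16 price paths (U = up ×1.23, D = down ×0.81); each path with k up-moves has probability p*^k·(1−p*)^(4−k).
DDDD: Ā=102.5833, payoff=13.3667, prob=0.033736
UDDD: Ā=155.7747, payoff=0.0000, prob=0.044981
DUDD: Ā=138.0297, payoff=0.0000, prob=0.044981
UUDD: Ā=209.6007, payoff=0.0000, prob=0.059975
DDUD: Ā=123.6563, payoff=0.0000, prob=0.044981
UDUD: Ā=187.7743, payoff=0.0000, prob=0.059975
DUUD: Ā=170.0293, payoff=0.0000, prob=0.059975
UUUD: Ā=258.1927, payoff=0.0000, prob=0.079967
DDDU: Ā=112.0138, payoff=3.9362, prob=0.044981
UDDU: Ā=170.0950, payoff=0.0000, prob=0.059975
DUDU: Ā=152.3500, payoff=0.0000, prob=0.059975
UUDU: Ā=231.3463, payoff=0.0000, prob=0.079967
DDUU: Ā=137.9765, payoff=0.0000, prob=0.059975
UDUU: Ā=209.5199, payoff=0.0000, prob=0.079967
DUUU: Ā=191.7749, payoff=0.0000, prob=0.079967
UUUU: Ā=291.2138, payoff=0.0000, prob=0.106622
Price = Σ prob·payoff / R^4 = 0.627993 / 1.215506 = 0.5167

price = 0.5167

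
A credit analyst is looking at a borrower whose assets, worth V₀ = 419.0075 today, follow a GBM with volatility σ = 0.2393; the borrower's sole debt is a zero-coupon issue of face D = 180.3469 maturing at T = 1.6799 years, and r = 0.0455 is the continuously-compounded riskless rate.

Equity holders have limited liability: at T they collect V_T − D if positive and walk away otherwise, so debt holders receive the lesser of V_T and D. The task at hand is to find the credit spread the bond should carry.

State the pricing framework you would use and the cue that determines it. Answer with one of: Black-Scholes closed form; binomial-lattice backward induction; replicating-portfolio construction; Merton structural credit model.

framework: Merton structural credit model

Key observation: a levered firm with one bullet debt due at 1.6799 years is the canonical structural-credit setup: equity is a call on the firm's assets struck at the face value.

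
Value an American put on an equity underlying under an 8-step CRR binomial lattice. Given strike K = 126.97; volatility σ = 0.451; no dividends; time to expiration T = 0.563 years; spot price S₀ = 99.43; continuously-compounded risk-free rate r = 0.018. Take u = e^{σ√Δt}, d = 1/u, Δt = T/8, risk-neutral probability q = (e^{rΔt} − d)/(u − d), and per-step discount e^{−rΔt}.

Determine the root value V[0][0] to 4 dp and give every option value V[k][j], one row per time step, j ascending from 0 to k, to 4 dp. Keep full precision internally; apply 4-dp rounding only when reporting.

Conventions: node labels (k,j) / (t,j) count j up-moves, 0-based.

Δt=0.07037, u=1.12709, d=0.88724, q=0.47541, disc=e^(-rΔt)=0.99873
k=8 terminal: V=max(K-S,0) → 88.7899 78.4683 65.3563 48.6997 27.5400 0.6600 0.0000 0.0000 0.0000
k=7: j=0 S=43.0325 intr=83.9375 cont=83.7768 V=83.9375[EX]; j=1 S=54.6659 intr=72.3041 cont=72.1433 V=72.3041[EX]; j=2 S=69.4444 intr=57.5256 cont=57.3649 V=57.5256[EX]; j=3 S=88.2180 intr=38.7520 cont=38.5912 V=38.7520[EX]; j=4 S=112.0669 intr=14.9031 cont=14.7423 V=14.9031[EX]; j=5 S=142.3632 intr=0.0000 cont=0.3458 V=0.3458[hold]; j=6 S=180.8498 intr=0.0000 cont=0.0000 V=0.0000[hold]; j=7 S=229.7408 intr=0.0000 cont=0.0000 V=0.0000[hold]
k=6: j=0 S=48.5017 intr=78.4683 cont=78.3076 V=78.4683[EX]; j=1 S=61.6137 intr=65.3563 cont=65.1956 V=65.3563[EX]; j=2 S=78.2703 intr=48.6997 cont=48.5389 V=48.6997[EX]; j=3 S=99.4300 intr=27.5400 cont=27.3793 V=27.5400[EX]; j=4 S=126.3100 intr=0.6600 cont=7.9723 V=7.9723[hold]; j=5 S=160.4567 intr=0.0000 cont=0.1812 V=0.1812[hold]; j=6 S=203.8347 intr=0.0000 cont=0.0000 V=0.0000[hold]
k=5: j=0 S=54.6659 intr=72.3041 cont=72.1433 V=72.3041[EX]; j=1 S=69.4444 intr=57.5256 cont=57.3649 V=57.5256[EX]; j=2 S=88.2180 intr=38.7520 cont=38.5912 V=38.7520[EX]; j=3 S=112.0669 intr=14.9031 cont=18.2142 V=18.2142[hold]; j=4 S=142.3632 intr=0.0000 cont=4.2629 V=4.2629[hold]; j=5 S=180.8498 intr=0.0000 cont=0.0949 V=0.0949[hold]
k=4: j=0 S=61.6137 intr=65.3563 cont=65.1956 V=65.3563[EX]; j=1 S=78.2703 intr=48.6997 cont=48.5389 V=48.6997[EX]; j=2 S=99.4300 intr=27.5400 cont=28.9514 V=28.9514[hold]; j=3 S=126.3100 intr=0.6600 cont=11.5670 V=11.5670[hold]; j=4 S=160.4567 intr=0.0000 cont=2.2785 V=2.2785[hold]
k=3: j=0 S=69.4444 intr=57.5256 cont=57.3649 V=57.5256[EX]; j=1 S=88.2180 intr=38.7520 cont=39.2614 V=39.2614[hold]; j=2 S=112.0669 intr=14.9031 cont=20.6605 V=20.6605[hold]; j=3 S=142.3632 intr=0.0000 cont=7.1421 V=7.1421[hold]
k=2: j=0 S=78.2703 intr=48.6997 cont=48.7808 V=48.7808[hold]; j=1 S=99.4300 intr=27.5400 cont=30.3799 V=30.3799[hold]; j=2 S=126.3100 intr=0.6600 cont=14.2157 V=14.2157[hold]
k=1: j=0 S=88.2180 intr=38.7520 cont=39.9821 V=39.9821[hold]; j=1 S=112.0669 intr=14.9031 cont=22.6665 V=22.6665[hold]
k=0: j=0 S=99.4300 intr=27.5400 cont=31.7099 V=31.7099[hold]

price = 31.7099
tree:
31.7099
39.9821 22.6665
48.7808 30.3799 14.2157
57.5256 39.2614 20.6605 7.1421
65.3563 48.6997 28.9514 11.5670 2.2785
72.3041 57.5256 38.7520 18.2142 4.2629 0.0949
78.4683 65.3563 48.6997 27.5400 7.9723 0.1812 0.0000
83.9375 72.3041 57.5256 38.7520 14.9031 0.3458 0.0000 0.0000
88.7899 78.4683 65.3563 48.6997 27.5400 0.6600 0.0000 0.0000 0.0000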